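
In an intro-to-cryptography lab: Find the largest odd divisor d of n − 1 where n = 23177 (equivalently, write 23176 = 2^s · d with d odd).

2897

Halving: 23176 → 11588 → 5794 → 2897; 2897 is odd.
So 23176 = 2^3 · 2897.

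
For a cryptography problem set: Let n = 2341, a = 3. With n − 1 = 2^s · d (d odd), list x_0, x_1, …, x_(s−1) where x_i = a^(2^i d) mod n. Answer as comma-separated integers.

n − 1 = 2340 = 2^2 · 585, so s = 2 and d = 585.
x_0 = 3^585 mod 2341 = 1.
x_1 = 1^2 mod 2341 = 1.

1, 1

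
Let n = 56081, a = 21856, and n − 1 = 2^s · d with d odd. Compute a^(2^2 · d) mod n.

n − 1 = 56080 = 2^4 · 3505, so s = 4 and d = 3505.
x_0 = 21856^3505 mod 56081 = 4405.
x_1 = 4405^2 mod 56081 = 56080.
x_2 = 56080^2 mod 56081 = 1.

1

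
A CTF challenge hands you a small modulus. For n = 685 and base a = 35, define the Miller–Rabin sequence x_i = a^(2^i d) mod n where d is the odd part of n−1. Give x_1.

145

n − 1 = 684 = 2^2 · 171, so s = 2 and d = 171.
x_0 = 35^171 mod 685 = 75.
x_1 = 75^2 mod 685 = 145.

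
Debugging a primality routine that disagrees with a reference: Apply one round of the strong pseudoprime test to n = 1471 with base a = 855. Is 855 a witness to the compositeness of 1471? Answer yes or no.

no

n − 1 = 1470 = 2^1 · 735, so s = 1 and d = 735.
x_0 = 855^735 mod 1471 = 1.
x_0 = 1, so 855 is not a witness.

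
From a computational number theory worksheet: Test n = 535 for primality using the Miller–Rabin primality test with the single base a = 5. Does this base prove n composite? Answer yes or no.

n − 1 = 534 = 2^1 · 267, so s = 1 and d = 267.
Repeated squaring mod 535: 5^1 ≡ 5, 5^2 ≡ 25, 5^4 ≡ 90, 5^8 ≡ 75, 5^16 ≡ 275, 5^32 ≡ 190, 5^64 ≡ 255, 5^128 ≡ 290, 5^256 ≡ 105.
267 = 256 + 8 + 2 + 1, so 5^267 ≡ 105·75·25·5 ≡ 510 (mod 535).
x_0 = 5^267 mod 535 = 510.
x_0 ∉ {1, 534} and s = 1, so 5 is a Miller–Rabin witness and 535 is composite.

yes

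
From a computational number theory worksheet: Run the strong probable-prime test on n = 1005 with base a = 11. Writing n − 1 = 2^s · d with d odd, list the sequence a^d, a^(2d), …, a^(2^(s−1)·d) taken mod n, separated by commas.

296, 181

n − 1 = 1004 = 2^2 · 251, so s = 2 and d = 251.
x_0 = 11^251 mod 1005 = 296.
x_1 = 296^2 mod 1005 = 181.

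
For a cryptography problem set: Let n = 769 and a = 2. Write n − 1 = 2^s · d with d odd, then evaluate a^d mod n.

n − 1 = 768 = 2^8 · 3, so s = 8 and d = 3.
2^3 mod 769 = 8.

8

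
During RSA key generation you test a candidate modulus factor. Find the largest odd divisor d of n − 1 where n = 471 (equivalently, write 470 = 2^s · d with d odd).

Halving: 470 → 235; 235 is odd.
So 470 = 2^1 · 235.

235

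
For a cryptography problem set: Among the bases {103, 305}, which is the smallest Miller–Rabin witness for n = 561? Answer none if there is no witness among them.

none

n − 1 = 560 = 2^4 · 35, so s = 4 and d = 35.
Base 103: x_0 = 103^35 mod 561 = 1. x_0 = 1, so 103 is not a witness.
Base 305: x_0 = 305^35 mod 561 = 560. x_0 = 560 ≡ −1, so 305 is not a witness.
No listed base is a witness for 561.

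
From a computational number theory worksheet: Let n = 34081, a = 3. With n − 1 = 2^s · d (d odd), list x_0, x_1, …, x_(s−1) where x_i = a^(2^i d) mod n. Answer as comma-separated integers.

n − 1 = 34080 = 2^5 · 1065, so s = 5 and d = 1065.
x_0 = 3^1065 mod 34081 = 13888.
x_1 = 13888^2 mod 34081 = 12165.
x_2 = 12165^2 mod 34081 = 7523.
x_3 = 7523^2 mod 34081 = 21069.
x_4 = 21069^2 mod 34081 = 31817.

13888, 12165, 7523, 21069, 31817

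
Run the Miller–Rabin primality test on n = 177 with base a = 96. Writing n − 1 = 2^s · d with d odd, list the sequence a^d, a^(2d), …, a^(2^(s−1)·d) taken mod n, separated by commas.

n − 1 = 176 = 2^4 · 11, so s = 4 and d = 11.
x_0 = 96^11 mod 177 = 129.
x_1 = 129^2 mod 177 = 3.
x_2 = 3^2 mod 177 = 9.
x_3 = 9^2 mod 177 = 81.

129, 3, 9, 81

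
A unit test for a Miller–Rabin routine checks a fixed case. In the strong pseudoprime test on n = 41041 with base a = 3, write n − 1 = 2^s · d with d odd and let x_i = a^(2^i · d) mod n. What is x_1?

27028

n − 1 = 41040 = 2^4 · 2565, so s = 4 and d = 2565.
x_0 = 3^2565 mod 41041 = 24597.
x_1 = 24597^2 mod 41041 = 27028.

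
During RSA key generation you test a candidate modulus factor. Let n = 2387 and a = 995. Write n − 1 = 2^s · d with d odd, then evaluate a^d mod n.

631

n − 1 = 2386 = 2^1 · 1193, so s = 1 and d = 1193.
995^1193 mod 2387 = 631.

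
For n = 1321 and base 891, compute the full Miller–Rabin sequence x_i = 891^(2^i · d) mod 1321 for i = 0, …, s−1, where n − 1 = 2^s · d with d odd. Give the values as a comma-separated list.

1, 1, 1

n − 1 = 1320 = 2^3 · 165, so s = 3 and d = 165.
x_0 = 891^165 mod 1321 = 1.
x_1 = 1^2 mod 1321 = 1.
x_2 = 1^2 mod 1321 = 1.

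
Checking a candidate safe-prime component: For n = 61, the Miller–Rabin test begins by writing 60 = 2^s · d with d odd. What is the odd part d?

15

Halving: 60 → 30 → 15; 15 is odd.
So 60 = 2^2 · 15.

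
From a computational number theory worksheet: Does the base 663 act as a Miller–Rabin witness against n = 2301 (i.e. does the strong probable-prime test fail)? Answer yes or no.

yes

n − 1 = 2300 = 2^2 · 575, so s = 2 and d = 575.
Repeated squaring mod 2301: 663^1 ≡ 663, 663^2 ≡ 78, 663^4 ≡ 1482, 663^8 ≡ 1170, 663^16 ≡ 2106, 663^32 ≡ 1209, 663^64 ≡ 546, 663^128 ≡ 1287, 663^256 ≡ 1950, 663^512 ≡ 1248.
575 = 512 + 32 + 16 + 8 + 4 + 2 + 1, so 663^575 ≡ 1248·1209·2106·1170·1482·78·663 ≡ 351 (mod 2301).
x_0 = 663^575 mod 2301 = 351.
x_0 is neither 1 nor 2300, so continue squaring.
x_1 = 351^2 mod 2301 = 1248.
Reached i = s−1 = 1 without hitting −1: 663 is a Miller–Rabin witness and 2301 is composite.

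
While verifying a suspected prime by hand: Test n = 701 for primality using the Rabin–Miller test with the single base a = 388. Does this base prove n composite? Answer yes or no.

n − 1 = 700 = 2^2 · 175, so s = 2 and d = 175.
x_0 = 388^175 mod 701 = 1.
x_0 = 1, so 388 is not a witness.

no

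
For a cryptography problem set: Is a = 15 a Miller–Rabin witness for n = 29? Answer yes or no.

n − 1 = 28 = 2^2 · 7, so s = 2 and d = 7.
Repeated squaring mod 29: 15^1 ≡ 15, 15^2 ≡ 22, 15^4 ≡ 20.
7 = 4 + 2 + 1, so 15^7 ≡ 20·22·15 ≡ 17 (mod 29).
x_0 = 15^7 mod 29 = 17.
x_0 is neither 1 nor 28, so continue squaring.
x_1 = 17^2 mod 29 = 28.
x_1 ≡ −1, so 15 is not a witness.

no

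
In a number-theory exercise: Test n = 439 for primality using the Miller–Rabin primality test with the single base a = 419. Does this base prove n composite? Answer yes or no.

no

n − 1 = 438 = 2^1 · 219, so s = 1 and d = 219.
Repeated squaring mod 439: 419^1 ≡ 419, 419^2 ≡ 400, 419^4 ≡ 204, 419^8 ≡ 350, 419^16 ≡ 19, 419^32 ≡ 361, 419^64 ≡ 377, 419^128 ≡ 332.
219 = 128 + 64 + 16 + 8 + 2 + 1, so 419^219 ≡ 332·377·19·350·400·419 ≡ 438 (mod 439).
x_0 = 419^219 mod 439 = 438.
x_0 = 438 ≡ −1, so 419 is not a witness.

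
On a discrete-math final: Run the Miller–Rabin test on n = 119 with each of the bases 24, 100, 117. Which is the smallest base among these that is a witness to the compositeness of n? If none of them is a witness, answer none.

n − 1 = 118 = 2^1 · 59, so s = 1 and d = 59.
Base 24: x_0 = 24^59 mod 119 = 82. x_0 ∉ {1, 118} and s = 1, so 24 is a Miller–Rabin witness and 119 is composite.
Base 100: x_0 = 100^59 mod 119 = 60. x_0 ∉ {1, 118} and s = 1, so 100 is a Miller–Rabin witness and 119 is composite.
Base 117: x_0 = 117^59 mod 119 = 94. x_0 ∉ {1, 118} and s = 1, so 117 is a Miller–Rabin witness and 119 is composite.
The smallest witness among the given bases is 24.

24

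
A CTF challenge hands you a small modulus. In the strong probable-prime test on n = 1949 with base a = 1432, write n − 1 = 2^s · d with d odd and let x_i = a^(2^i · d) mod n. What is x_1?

n − 1 = 1948 = 2^2 · 487, so s = 2 and d = 487.
x_0 = 1432^487 mod 1949 = 1.
x_1 = 1^2 mod 1949 = 1.

1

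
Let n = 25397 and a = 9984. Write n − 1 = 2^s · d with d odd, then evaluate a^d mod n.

n − 1 = 25396 = 2^2 · 6349, so s = 2 and d = 6349.
By repeated squaring, 9984^6349 ≡ 2470 (mod 25397).

2470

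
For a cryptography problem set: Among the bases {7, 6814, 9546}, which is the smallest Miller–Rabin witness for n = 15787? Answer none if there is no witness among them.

n − 1 = 15786 = 2^1 · 7893, so s = 1 and d = 7893.
Base 7: x_0 = 7^7893 mod 15787 = 15786. x_0 = 15786 ≡ −1, so 7 is not a witness.
Base 6814: x_0 = 6814^7893 mod 15787 = 15786. x_0 = 15786 ≡ −1, so 6814 is not a witness.
Base 9546: x_0 = 9546^7893 mod 15787 = 15786. x_0 = 15786 ≡ −1, so 9546 is not a witness.
No listed base is a witness for 15787.

none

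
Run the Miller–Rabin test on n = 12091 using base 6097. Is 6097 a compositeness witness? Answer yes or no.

yes

n − 1 = 12090 = 2^1 · 6045, so s = 1 and d = 6045.
x_0 = 6097^6045 mod 12091 = 9087.
x_0 ∉ {1, 12090} and s = 1, so 6097 is a Miller–Rabin witness and 12091 is composite.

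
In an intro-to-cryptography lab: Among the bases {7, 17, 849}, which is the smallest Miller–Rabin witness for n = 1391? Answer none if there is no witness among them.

n − 1 = 1390 = 2^1 · 695, so s = 1 and d = 695.
Base 7: x_0 = 7^695 mod 1391 = 158. x_0 ∉ {1, 1390} and s = 1, so 7 is a Miller–Rabin witness and 1391 is composite.
Base 17: x_0 = 17^695 mod 1391 = 1310. x_0 ∉ {1, 1390} and s = 1, so 17 is a Miller–Rabin witness and 1391 is composite.
Base 849: x_0 = 849^695 mod 1391 = 270. x_0 ∉ {1, 1390} and s = 1, so 849 is a Miller–Rabin witness and 1391 is composite.
The smallest witness among the given bases is 7.

7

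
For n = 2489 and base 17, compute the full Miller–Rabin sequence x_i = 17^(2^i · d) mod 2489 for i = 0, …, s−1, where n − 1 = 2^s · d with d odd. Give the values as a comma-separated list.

n − 1 = 2488 = 2^3 · 311, so s = 3 and d = 311.
x_0 = 17^311 mod 2489 = 766.
x_1 = 766^2 mod 2489 = 1841.
x_2 = 1841^2 mod 2489 = 1752.

766, 1841, 1752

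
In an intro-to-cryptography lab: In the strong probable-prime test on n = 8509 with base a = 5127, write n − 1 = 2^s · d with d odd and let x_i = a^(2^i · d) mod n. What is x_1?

n − 1 = 8508 = 2^2 · 2127, so s = 2 and d = 2127.
x_0 = 5127^2127 mod 8509 = 6255.
x_1 = 6255^2 mod 8509 = 643.

643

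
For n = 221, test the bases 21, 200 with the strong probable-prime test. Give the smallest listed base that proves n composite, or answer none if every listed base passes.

n − 1 = 220 = 2^2 · 55, so s = 2 and d = 55.
Base 21: x_0 = 21^55 mod 221 = 200. x_0 is neither 1 nor 220, so continue squaring. x_1 = 200^2 mod 221 = 220. x_1 ≡ −1, so 21 is not a witness.
Base 200: x_0 = 200^55 mod 221 = 21. x_0 is neither 1 nor 220, so continue squaring. x_1 = 21^2 mod 221 = 220. x_1 ≡ −1, so 200 is not a witness.
No listed base is a witness for 221.

none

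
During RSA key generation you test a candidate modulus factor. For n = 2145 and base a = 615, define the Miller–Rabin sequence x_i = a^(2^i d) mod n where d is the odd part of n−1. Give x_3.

n − 1 = 2144 = 2^5 · 67, so s = 5 and d = 67.
x_0 = 615^67 mod 2145 = 615.
x_1 = 615^2 mod 2145 = 705.
x_2 = 705^2 mod 2145 = 1530.
x_3 = 1530^2 mod 2145 = 705.

705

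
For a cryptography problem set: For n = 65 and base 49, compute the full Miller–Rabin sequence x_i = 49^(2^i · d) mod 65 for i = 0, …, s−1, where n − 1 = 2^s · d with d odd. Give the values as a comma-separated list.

49, 61, 16, 61, 16, 61

n − 1 = 64 = 2^6 · 1, so s = 6 and d = 1.
x_0 = 49^1 mod 65 = 49.
x_1 = 49^2 mod 65 = 61.
x_2 = 61^2 mod 65 = 16.
x_3 = 16^2 mod 65 = 61.
x_4 = 61^2 mod 65 = 16.
x_5 = 16^2 mod 65 = 61.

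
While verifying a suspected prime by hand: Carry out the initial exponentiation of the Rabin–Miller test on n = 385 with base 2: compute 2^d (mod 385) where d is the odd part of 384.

8

n − 1 = 384 = 2^7 · 3, so s = 7 and d = 3.
2^3 mod 385 = 8.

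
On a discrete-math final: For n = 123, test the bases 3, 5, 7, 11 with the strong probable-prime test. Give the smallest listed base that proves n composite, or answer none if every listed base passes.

n − 1 = 122 = 2^1 · 61, so s = 1 and d = 61.
Base 3: x_0 = 3^61 mod 123 = 120. x_0 ∉ {1, 122} and s = 1, so 3 is a Miller–Rabin witness and 123 is composite.
Base 5: x_0 = 5^61 mod 123 = 5. x_0 ∉ {1, 122} and s = 1, so 5 is a Miller–Rabin witness and 123 is composite.
Base 7: x_0 = 7^61 mod 123 = 34. x_0 ∉ {1, 122} and s = 1, so 7 is a Miller–Rabin witness and 123 is composite.
Base 11: x_0 = 11^61 mod 123 = 71. x_0 ∉ {1, 122} and s = 1, so 11 is a Miller–Rabin witness and 123 is composite.
The smallest witness among the given bases is 3.

3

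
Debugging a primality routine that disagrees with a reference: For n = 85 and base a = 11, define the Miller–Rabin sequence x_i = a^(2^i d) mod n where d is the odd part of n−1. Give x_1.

66

n − 1 = 84 = 2^2 · 21, so s = 2 and d = 21.
x_0 = 11^21 mod 85 = 61.
x_1 = 61^2 mod 85 = 66.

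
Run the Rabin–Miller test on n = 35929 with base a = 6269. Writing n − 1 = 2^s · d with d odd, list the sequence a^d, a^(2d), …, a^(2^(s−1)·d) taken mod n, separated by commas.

n − 1 = 35928 = 2^3 · 4491, so s = 3 and d = 4491.
x_0 = 6269^4491 mod 35929 = 1709.
x_1 = 1709^2 mod 35929 = 10432.
x_2 = 10432^2 mod 35929 = 33612.

1709, 10432, 33612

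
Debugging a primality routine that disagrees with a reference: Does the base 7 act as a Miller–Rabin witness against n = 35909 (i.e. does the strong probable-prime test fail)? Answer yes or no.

yes

n − 1 = 35908 = 2^2 · 8977, so s = 2 and d = 8977.
x_0 = 7^8977 mod 35909 = 11454.
x_0 is neither 1 nor 35908, so continue squaring.
x_1 = 11454^2 mod 35909 = 18539.
Reached i = s−1 = 1 without hitting −1: 7 is a Miller–Rabin witness and 35909 is composite.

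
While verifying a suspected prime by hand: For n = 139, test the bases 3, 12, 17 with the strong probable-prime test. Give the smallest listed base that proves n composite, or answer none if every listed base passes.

n − 1 = 138 = 2^1 · 69, so s = 1 and d = 69.
Base 3: x_0 = 3^69 mod 139 = 138. x_0 = 138 ≡ −1, so 3 is not a witness.
Base 12: x_0 = 12^69 mod 139 = 138. x_0 = 138 ≡ −1, so 12 is not a witness.
Base 17: x_0 = 17^69 mod 139 = 138. x_0 = 138 ≡ −1, so 17 is not a witness.
No listed base is a witness for 139.

none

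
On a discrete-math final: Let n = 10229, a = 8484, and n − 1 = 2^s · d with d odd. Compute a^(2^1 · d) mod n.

n − 1 = 10228 = 2^2 · 2557, so s = 2 and d = 2557.
x_0 = 8484^2557 mod 10229 = 3981.
x_1 = 3981^2 mod 10229 = 3640.

3640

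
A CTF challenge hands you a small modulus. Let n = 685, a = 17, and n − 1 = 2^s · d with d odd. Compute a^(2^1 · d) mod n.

n − 1 = 684 = 2^2 · 171, so s = 2 and d = 171.
Repeated squaring mod 685: 17^1 ≡ 17, 17^2 ≡ 289, 17^4 ≡ 636, 17^8 ≡ 346, 17^16 ≡ 526, 17^32 ≡ 621, 17^64 ≡ 671, 17^128 ≡ 196.
171 = 128 + 32 + 8 + 2 + 1, so 17^171 ≡ 196·621·346·289·17 ≡ 668 (mod 685).
x_0 = 668.
x_1 = 668^2 mod 685 = 289.

289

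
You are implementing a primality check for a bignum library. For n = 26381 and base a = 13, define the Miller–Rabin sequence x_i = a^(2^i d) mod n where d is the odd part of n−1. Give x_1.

n − 1 = 26380 = 2^2 · 6595, so s = 2 and d = 6595.
Repeated squaring mod 26381: 13^1 ≡ 13, 13^2 ≡ 169, 13^4 ≡ 2180, 13^8 ≡ 3820, 13^16 ≡ 3707, 13^32 ≡ 23729, 13^64 ≡ 15758, 13^128 ≡ 16592, 13^256 ≡ 8729, 13^512 ≡ 7113, 13^1024 ≡ 22392, 13^2048 ≡ 4378, 13^4096 ≡ 14278.
6595 = 4096 + 2048 + 256 + 128 + 64 + 2 + 1, so 13^6595 ≡ 14278·4378·8729·16592·15758·169·13 ≡ 4583 (mod 26381).
x_0 = 4583.
x_1 = 4583^2 mod 26381 = 4613.

4613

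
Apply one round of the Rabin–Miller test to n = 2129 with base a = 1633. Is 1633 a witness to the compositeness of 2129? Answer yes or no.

no

n − 1 = 2128 = 2^4 · 133, so s = 4 and d = 133.
x_0 = 1633^133 mod 2129 = 738.
x_0 is neither 1 nor 2128, so continue squaring.
x_1 = 738^2 mod 2129 = 1749.
x_2 = 1749^2 mod 2129 = 1757.
x_3 = 1757^2 mod 2129 = 2128.
x_3 ≡ −1, so 1633 is not a witness.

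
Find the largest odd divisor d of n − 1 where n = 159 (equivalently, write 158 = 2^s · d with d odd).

Halving: 158 → 79; 79 is odd.
So 158 = 2^1 · 79.

79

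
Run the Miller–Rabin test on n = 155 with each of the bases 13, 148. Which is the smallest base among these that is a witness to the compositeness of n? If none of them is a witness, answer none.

13

n − 1 = 154 = 2^1 · 77, so s = 1 and d = 77.
Base 13: x_0 = 13^77 mod 155 = 48. x_0 ∉ {1, 154} and s = 1, so 13 is a Miller–Rabin witness and 155 is composite.
Base 148: x_0 = 148^77 mod 155 = 13. x_0 ∉ {1, 154} and s = 1, so 148 is a Miller–Rabin witness and 155 is composite.
The smallest witness among the given bases is 13.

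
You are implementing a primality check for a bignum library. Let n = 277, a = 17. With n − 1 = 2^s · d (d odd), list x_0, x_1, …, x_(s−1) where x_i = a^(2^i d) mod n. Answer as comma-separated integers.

n − 1 = 276 = 2^2 · 69, so s = 2 and d = 69.
x_0 = 17^69 mod 277 = 60.
x_1 = 60^2 mod 277 = 276.

60, 276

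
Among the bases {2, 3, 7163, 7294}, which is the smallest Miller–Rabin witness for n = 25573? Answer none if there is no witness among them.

n − 1 = 25572 = 2^2 · 6393, so s = 2 and d = 6393.
Base 2: x_0 = 2^6393 mod 25573 = 15145. x_0 is neither 1 nor 25572, so continue squaring. x_1 = 15145^2 mod 25573 = 6788. Reached i = s−1 = 1 without hitting −1: 2 is a Miller–Rabin witness and 25573 is composite.
Base 3: x_0 = 3^6393 mod 25573 = 22830. x_0 is neither 1 nor 25572, so continue squaring. x_1 = 22830^2 mod 25573 = 5587. Reached i = s−1 = 1 without hitting −1: 3 is a Miller–Rabin witness and 25573 is composite.
Base 7163: x_0 = 7163^6393 mod 25573 = 10685. x_0 is neither 1 nor 25572, so continue squaring. x_1 = 10685^2 mod 25573 = 11353. Reached i = s−1 = 1 without hitting −1: 7163 is a Miller–Rabin witness and 25573 is composite.
Base 7294: x_0 = 7294^6393 mod 25573 = 10001. x_0 is neither 1 nor 25572, so continue squaring. x_1 = 10001^2 mod 25573 = 3998. Reached i = s−1 = 1 without hitting −1: 7294 is a Miller–Rabin witness and 25573 is composite.
The smallest witness among the given bases is 2.

2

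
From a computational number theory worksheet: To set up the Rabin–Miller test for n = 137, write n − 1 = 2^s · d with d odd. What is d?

17

Halving: 136 → 68 → 34 → 17; 17 is odd.
So 136 = 2^3 · 17.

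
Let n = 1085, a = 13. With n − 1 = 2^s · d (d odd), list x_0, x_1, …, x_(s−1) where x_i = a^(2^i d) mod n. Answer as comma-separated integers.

447, 169

n − 1 = 1084 = 2^2 · 271, so s = 2 and d = 271.
x_0 = 13^271 mod 1085 = 447.
x_1 = 447^2 mod 1085 = 169.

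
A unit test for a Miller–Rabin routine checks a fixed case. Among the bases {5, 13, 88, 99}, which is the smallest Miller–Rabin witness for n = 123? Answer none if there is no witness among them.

5

n − 1 = 122 = 2^1 · 61, so s = 1 and d = 61.
Base 5: x_0 = 5^61 mod 123 = 5. x_0 ∉ {1, 122} and s = 1, so 5 is a Miller–Rabin witness and 123 is composite.
Base 13: x_0 = 13^61 mod 123 = 28. x_0 ∉ {1, 122} and s = 1, so 13 is a Miller–Rabin witness and 123 is composite.
Base 88: x_0 = 88^61 mod 123 = 76. x_0 ∉ {1, 122} and s = 1, so 88 is a Miller–Rabin witness and 123 is composite.
Base 99: x_0 = 99^61 mod 123 = 24. x_0 ∉ {1, 122} and s = 1, so 99 is a Miller–Rabin witness and 123 is composite.
The smallest witness among the given bases is 5.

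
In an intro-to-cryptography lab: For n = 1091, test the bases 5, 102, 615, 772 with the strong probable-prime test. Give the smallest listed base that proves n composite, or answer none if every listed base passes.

n − 1 = 1090 = 2^1 · 545, so s = 1 and d = 545.
Base 5: x_0 = 5^545 mod 1091 = 1. x_0 = 1, so 5 is not a witness.
Base 102: x_0 = 102^545 mod 1091 = 1. x_0 = 1, so 102 is not a witness.
Base 615: x_0 = 615^545 mod 1091 = 1. x_0 = 1, so 615 is not a witness.
Base 772: x_0 = 772^545 mod 1091 = 1. x_0 = 1, so 772 is not a witness.
No listed base is a witness for 1091.

none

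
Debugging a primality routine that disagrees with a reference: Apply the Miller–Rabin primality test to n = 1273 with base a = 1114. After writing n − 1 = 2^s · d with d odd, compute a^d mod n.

94

n − 1 = 1272 = 2^3 · 159, so s = 3 and d = 159.
1114^159 mod 1273 = 94.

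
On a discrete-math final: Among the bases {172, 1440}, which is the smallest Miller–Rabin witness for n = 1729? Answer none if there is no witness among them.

none

n − 1 = 1728 = 2^6 · 27, so s = 6 and d = 27.
Base 172: x_0 = 172^27 mod 1729 = 1. x_0 = 1, so 172 is not a witness.
Base 1440: x_0 = 1440^27 mod 1729 = 1728. x_0 = 1728 ≡ −1, so 1440 is not a witness.
No listed base is a witness for 1729.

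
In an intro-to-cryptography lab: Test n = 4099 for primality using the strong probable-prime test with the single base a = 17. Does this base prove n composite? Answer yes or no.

no

n − 1 = 4098 = 2^1 · 2049, so s = 1 and d = 2049.
x_0 = 17^2049 mod 4099 = 1.
x_0 = 1, so 17 is not a witness.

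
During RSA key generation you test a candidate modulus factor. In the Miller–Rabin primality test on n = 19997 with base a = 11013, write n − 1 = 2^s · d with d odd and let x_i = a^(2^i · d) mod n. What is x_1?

n − 1 = 19996 = 2^2 · 4999, so s = 2 and d = 4999.
x_0 = 11013^4999 mod 19997 = 17695.
x_1 = 17695^2 mod 19997 = 19996.

19996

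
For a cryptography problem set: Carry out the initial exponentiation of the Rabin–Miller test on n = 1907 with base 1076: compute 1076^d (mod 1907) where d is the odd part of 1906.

n − 1 = 1906 = 2^1 · 953, so s = 1 and d = 953.
1076^953 mod 1907 = 1.

1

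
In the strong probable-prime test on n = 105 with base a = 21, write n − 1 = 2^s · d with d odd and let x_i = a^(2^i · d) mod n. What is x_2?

21

n − 1 = 104 = 2^3 · 13, so s = 3 and d = 13.
x_0 = 21^13 mod 105 = 21.
x_1 = 21^2 mod 105 = 21.
x_2 = 21^2 mod 105 = 21.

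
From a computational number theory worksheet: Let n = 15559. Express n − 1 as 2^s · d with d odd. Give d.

Halving: 15558 → 7779; 7779 is odd.
So 15558 = 2^1 · 7779.

7779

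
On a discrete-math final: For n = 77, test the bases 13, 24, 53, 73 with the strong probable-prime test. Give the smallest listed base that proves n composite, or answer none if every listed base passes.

13

n − 1 = 76 = 2^2 · 19, so s = 2 and d = 19.
Base 13: x_0 = 13^19 mod 77 = 6. x_0 is neither 1 nor 76, so continue squaring. x_1 = 6^2 mod 77 = 36. Reached i = s−1 = 1 without hitting −1: 13 is a Miller–Rabin witness and 77 is composite.
Base 24: x_0 = 24^19 mod 77 = 17. x_0 is neither 1 nor 76, so continue squaring. x_1 = 17^2 mod 77 = 58. Reached i = s−1 = 1 without hitting −1: 24 is a Miller–Rabin witness and 77 is composite.
Base 53: x_0 = 53^19 mod 77 = 60. x_0 is neither 1 nor 76, so continue squaring. x_1 = 60^2 mod 77 = 58. Reached i = s−1 = 1 without hitting −1: 53 is a Miller–Rabin witness and 77 is composite.
Base 73: x_0 = 73^19 mod 77 = 52. x_0 is neither 1 nor 76, so continue squaring. x_1 = 52^2 mod 77 = 9. Reached i = s−1 = 1 without hitting −1: 73 is a Miller–Rabin witness and 77 is composite.
The smallest witness among the given bases is 13.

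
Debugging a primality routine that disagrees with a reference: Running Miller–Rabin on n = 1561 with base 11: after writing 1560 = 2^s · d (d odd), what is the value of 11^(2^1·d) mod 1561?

197

n − 1 = 1560 = 2^3 · 195, so s = 3 and d = 195.
Repeated squaring mod 1561: 11^1 ≡ 11, 11^2 ≡ 121, 11^4 ≡ 592, 11^8 ≡ 800, 11^16 ≡ 1551, 11^32 ≡ 100, 11^64 ≡ 634, 11^128 ≡ 779.
195 = 128 + 64 + 2 + 1, so 11^195 ≡ 779·634·121·11 ≡ 190 (mod 1561).
x_0 = 190.
x_1 = 190^2 mod 1561 = 197.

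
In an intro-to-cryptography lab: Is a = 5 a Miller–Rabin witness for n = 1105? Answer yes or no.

yes

n − 1 = 1104 = 2^4 · 69, so s = 4 and d = 69.
x_0 = 5^69 mod 1105 = 915.
x_0 is neither 1 nor 1104, so continue squaring.
x_1 = 915^2 mod 1105 = 740.
x_2 = 740^2 mod 1105 = 625.
x_3 = 625^2 mod 1105 = 560.
Reached i = s−1 = 3 without hitting −1: 5 is a Miller–Rabin witness and 1105 is composite.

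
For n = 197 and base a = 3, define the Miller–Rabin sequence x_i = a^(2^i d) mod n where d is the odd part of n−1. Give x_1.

n − 1 = 196 = 2^2 · 49, so s = 2 and d = 49.
x_0 = 3^49 mod 197 = 183.
x_1 = 183^2 mod 197 = 196.

196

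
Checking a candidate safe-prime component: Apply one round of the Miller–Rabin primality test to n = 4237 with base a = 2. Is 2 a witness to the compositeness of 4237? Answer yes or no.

n − 1 = 4236 = 2^2 · 1059, so s = 2 and d = 1059.
x_0 = 2^1059 mod 4237 = 240.
x_0 is neither 1 nor 4236, so continue squaring.
x_1 = 240^2 mod 4237 = 2519.
Reached i = s−1 = 1 without hitting −1: 2 is a Miller–Rabin witness and 4237 is composite.

yes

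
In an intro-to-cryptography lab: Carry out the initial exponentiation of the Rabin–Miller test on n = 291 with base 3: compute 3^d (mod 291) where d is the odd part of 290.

3

n − 1 = 290 = 2^1 · 145, so s = 1 and d = 145.
Repeated squaring mod 291: 3^1 ≡ 3, 3^2 ≡ 9, 3^4 ≡ 81, 3^8 ≡ 159, 3^16 ≡ 255, 3^32 ≡ 132, 3^64 ≡ 255, 3^128 ≡ 132.
145 = 128 + 16 + 1, so 3^145 ≡ 132·255·3 ≡ 3 (mod 291).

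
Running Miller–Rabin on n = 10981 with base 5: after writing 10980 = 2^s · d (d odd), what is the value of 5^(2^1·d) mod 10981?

8068

n − 1 = 10980 = 2^2 · 2745, so s = 2 and d = 2745.
x_0 = 5^2745 mod 10981 = 3972.
x_1 = 3972^2 mod 10981 = 8068.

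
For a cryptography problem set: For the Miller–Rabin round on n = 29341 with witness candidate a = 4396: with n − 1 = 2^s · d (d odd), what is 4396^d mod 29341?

13541

n − 1 = 29340 = 2^2 · 7335, so s = 2 and d = 7335.
4396^7335 mod 29341 = 13541.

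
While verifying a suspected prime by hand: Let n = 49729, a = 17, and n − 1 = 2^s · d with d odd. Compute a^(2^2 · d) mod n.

23416

n − 1 = 49728 = 2^6 · 777, so s = 6 and d = 777.
x_0 = 17^777 mod 49729 = 18287.
x_1 = 18287^2 mod 49729 = 36573.
x_2 = 36573^2 mod 49729 = 23416.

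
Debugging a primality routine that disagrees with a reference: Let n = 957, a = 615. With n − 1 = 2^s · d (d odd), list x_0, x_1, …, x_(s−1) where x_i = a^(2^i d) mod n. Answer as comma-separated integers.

n − 1 = 956 = 2^2 · 239, so s = 2 and d = 239.
x_0 = 615^239 mod 957 = 615.
x_1 = 615^2 mod 957 = 210.

615, 210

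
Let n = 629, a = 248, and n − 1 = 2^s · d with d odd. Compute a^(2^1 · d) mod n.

121

n − 1 = 628 = 2^2 · 157, so s = 2 and d = 157.
By repeated squaring, 248^157 ≡ 470 (mod 629).
x_0 = 470.
x_1 = 470^2 mod 629 = 121.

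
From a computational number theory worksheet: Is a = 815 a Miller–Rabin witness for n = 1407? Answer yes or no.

yes

n − 1 = 1406 = 2^1 · 703, so s = 1 and d = 703.
x_0 = 815^703 mod 1407 = 1319.
x_0 ∉ {1, 1406} and s = 1, so 815 is a Miller–Rabin witness and 1407 is composite.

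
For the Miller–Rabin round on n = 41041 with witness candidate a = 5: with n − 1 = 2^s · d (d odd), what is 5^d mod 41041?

38303

n − 1 = 41040 = 2^4 · 2565, so s = 4 and d = 2565.
5^2565 mod 41041 = 38303.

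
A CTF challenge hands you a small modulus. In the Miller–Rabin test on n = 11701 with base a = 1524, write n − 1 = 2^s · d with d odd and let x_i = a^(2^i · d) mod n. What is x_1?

1

n − 1 = 11700 = 2^2 · 2925, so s = 2 and d = 2925.
x_0 = 1524^2925 mod 11701 = 11700.
x_1 = 11700^2 mod 11701 = 1.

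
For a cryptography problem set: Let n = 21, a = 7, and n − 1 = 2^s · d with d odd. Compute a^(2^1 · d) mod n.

7

n − 1 = 20 = 2^2 · 5, so s = 2 and d = 5.
x_0 = 7^5 mod 21 = 7.
x_1 = 7^2 mod 21 = 7.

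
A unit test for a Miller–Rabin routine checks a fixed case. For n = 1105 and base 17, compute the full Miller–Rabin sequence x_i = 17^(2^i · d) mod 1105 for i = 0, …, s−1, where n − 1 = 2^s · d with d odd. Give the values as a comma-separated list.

272, 1054, 391, 391

n − 1 = 1104 = 2^4 · 69, so s = 4 and d = 69.
x_0 = 17^69 mod 1105 = 272.
x_1 = 272^2 mod 1105 = 1054.
x_2 = 1054^2 mod 1105 = 391.
x_3 = 391^2 mod 1105 = 391.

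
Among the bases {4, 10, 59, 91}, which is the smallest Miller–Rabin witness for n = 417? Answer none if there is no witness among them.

n − 1 = 416 = 2^5 · 13, so s = 5 and d = 13.
Base 4: x_0 = 4^13 mod 417 = 220. x_0 is neither 1 nor 416, so continue squaring. x_1 = 220^2 mod 417 = 28. x_2 = 28^2 mod 417 = 367. x_3 = 367^2 mod 417 = 415. x_4 = 415^2 mod 417 = 4. Reached i = s−1 = 4 without hitting −1: 4 is a Miller–Rabin witness and 417 is composite.
Base 10: x_0 = 10^13 mod 417 = 301. x_0 is neither 1 nor 416, so continue squaring. x_1 = 301^2 mod 417 = 112. x_2 = 112^2 mod 417 = 34. x_3 = 34^2 mod 417 = 322. x_4 = 322^2 mod 417 = 268. Reached i = s−1 = 4 without hitting −1: 10 is a Miller–Rabin witness and 417 is composite.
Base 59: x_0 = 59^13 mod 417 = 365. x_0 is neither 1 nor 416, so continue squaring. x_1 = 365^2 mod 417 = 202. x_2 = 202^2 mod 417 = 355. x_3 = 355^2 mod 417 = 91. x_4 = 91^2 mod 417 = 358. Reached i = s−1 = 4 without hitting −1: 59 is a Miller–Rabin witness and 417 is composite.
Base 91: x_0 = 91^13 mod 417 = 196. x_0 is neither 1 nor 416, so continue squaring. x_1 = 196^2 mod 417 = 52. x_2 = 52^2 mod 417 = 202. x_3 = 202^2 mod 417 = 355. x_4 = 355^2 mod 417 = 91. Reached i = s−1 = 4 without hitting −1: 91 is a Miller–Rabin witness and 417 is composite.
The smallest witness among the given bases is 4.

4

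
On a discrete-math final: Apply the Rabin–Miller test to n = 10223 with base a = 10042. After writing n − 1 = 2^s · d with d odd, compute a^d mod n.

n − 1 = 10222 = 2^1 · 5111, so s = 1 and d = 5111.
Repeated squaring mod 10223: 10042^1 ≡ 10042, 10042^2 ≡ 2092, 10042^4 ≡ 1020, 10042^8 ≡ 7877, 10042^16 ≡ 3742, 10042^32 ≡ 7277, 10042^64 ≡ 9812, 10042^128 ≡ 5353, 10042^256 ≡ 9763, 10042^512 ≡ 7140, 10042^1024 ≡ 7722, 10042^2048 ≡ 8748, 10042^4096 ≡ 8349.
5111 = 4096 + 512 + 256 + 128 + 64 + 32 + 16 + 4 + 2 + 1, so 10042^5111 ≡ 8349·7140·9763·5353·9812·7277·3742·1020·2092·10042 ≡ 10222 (mod 10223).

10222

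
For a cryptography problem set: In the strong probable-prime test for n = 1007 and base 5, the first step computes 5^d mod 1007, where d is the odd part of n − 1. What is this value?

n − 1 = 1006 = 2^1 · 503, so s = 1 and d = 503.
5^503 mod 1007 = 137.

137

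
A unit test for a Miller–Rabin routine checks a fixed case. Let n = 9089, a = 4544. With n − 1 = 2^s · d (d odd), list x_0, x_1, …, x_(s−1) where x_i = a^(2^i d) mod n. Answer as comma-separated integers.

1945, 2001, 4841, 3839, 4652, 195, 1669

n − 1 = 9088 = 2^7 · 71, so s = 7 and d = 71.
x_0 = 4544^71 mod 9089 = 1945.
x_1 = 1945^2 mod 9089 = 2001.
x_2 = 2001^2 mod 9089 = 4841.
x_3 = 4841^2 mod 9089 = 3839.
x_4 = 3839^2 mod 9089 = 4652.
x_5 = 4652^2 mod 9089 = 195.
x_6 = 195^2 mod 9089 = 1669.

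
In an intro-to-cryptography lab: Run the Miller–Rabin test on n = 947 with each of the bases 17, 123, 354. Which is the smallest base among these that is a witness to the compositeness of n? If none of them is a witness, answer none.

none

n − 1 = 946 = 2^1 · 473, so s = 1 and d = 473.
Base 17: x_0 = 17^473 mod 947 = 946. x_0 = 946 ≡ −1, so 17 is not a witness.
Base 123: x_0 = 123^473 mod 947 = 1. x_0 = 1, so 123 is not a witness.
Base 354: x_0 = 354^473 mod 947 = 1. x_0 = 1, so 354 is not a witness.
No listed base is a witness for 947.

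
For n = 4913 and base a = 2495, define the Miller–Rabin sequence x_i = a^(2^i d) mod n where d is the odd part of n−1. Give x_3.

3316

n − 1 = 4912 = 2^4 · 307, so s = 4 and d = 307.
By repeated squaring, 2495^307 ≡ 3574 (mod 4913).
x_0 = 3574.
x_1 = 3574^2 mod 4913 = 4589.
x_2 = 4589^2 mod 4913 = 1803.
x_3 = 1803^2 mod 4913 = 3316.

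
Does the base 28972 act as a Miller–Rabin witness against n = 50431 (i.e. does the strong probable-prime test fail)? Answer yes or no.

n − 1 = 50430 = 2^1 · 25215, so s = 1 and d = 25215.
x_0 = 28972^25215 mod 50431 = 40775.
x_0 ∉ {1, 50430} and s = 1, so 28972 is a Miller–Rabin witness and 50431 is composite.

yes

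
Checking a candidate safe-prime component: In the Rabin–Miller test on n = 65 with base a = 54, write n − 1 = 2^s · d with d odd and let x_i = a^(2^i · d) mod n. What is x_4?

16

n − 1 = 64 = 2^6 · 1, so s = 6 and d = 1.
x_0 = 54^1 mod 65 = 54.
x_1 = 54^2 mod 65 = 56.
x_2 = 56^2 mod 65 = 16.
x_3 = 16^2 mod 65 = 61.
x_4 = 61^2 mod 65 = 16.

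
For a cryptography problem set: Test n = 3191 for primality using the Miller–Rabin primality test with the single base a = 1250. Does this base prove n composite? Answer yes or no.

n − 1 = 3190 = 2^1 · 1595, so s = 1 and d = 1595.
Repeated squaring mod 3191: 1250^1 ≡ 1250, 1250^2 ≡ 2101, 1250^4 ≡ 1048, 1250^8 ≡ 600, 1250^16 ≡ 2608, 1250^32 ≡ 1643, 1250^64 ≡ 3054, 1250^128 ≡ 2814, 1250^256 ≡ 1725, 1250^512 ≡ 1613, 1250^1024 ≡ 1104.
1595 = 1024 + 512 + 32 + 16 + 8 + 2 + 1, so 1250^1595 ≡ 1104·1613·1643·2608·600·2101·1250 ≡ 1 (mod 3191).
x_0 = 1250^1595 mod 3191 = 1.
x_0 = 1, so 1250 is not a witness.

no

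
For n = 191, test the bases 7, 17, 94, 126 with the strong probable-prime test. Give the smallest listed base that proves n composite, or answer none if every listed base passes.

n − 1 = 190 = 2^1 · 95, so s = 1 and d = 95.
Base 7: x_0 = 7^95 mod 191 = 190. x_0 = 190 ≡ −1, so 7 is not a witness.
Base 17: x_0 = 17^95 mod 191 = 1. x_0 = 1, so 17 is not a witness.
Base 94: x_0 = 94^95 mod 191 = 190. x_0 = 190 ≡ −1, so 94 is not a witness.
Base 126: x_0 = 126^95 mod 191 = 190. x_0 = 190 ≡ −1, so 126 is not a witness.
No listed base is a witness for 191.

none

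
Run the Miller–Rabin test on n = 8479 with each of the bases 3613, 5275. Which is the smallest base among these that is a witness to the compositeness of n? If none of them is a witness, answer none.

5275

n − 1 = 8478 = 2^1 · 4239, so s = 1 and d = 4239.
Base 3613: x_0 = 3613^4239 mod 8479 = 8478. x_0 = 8478 ≡ −1, so 3613 is not a witness.
Base 5275: x_0 = 5275^4239 mod 8479 = 5296. x_0 ∉ {1, 8478} and s = 1, so 5275 is a Miller–Rabin witness and 8479 is composite.
The smallest witness among the given bases is 5275.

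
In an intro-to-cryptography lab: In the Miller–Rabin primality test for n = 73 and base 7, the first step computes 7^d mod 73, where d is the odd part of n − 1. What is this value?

10

n − 1 = 72 = 2^3 · 9, so s = 3 and d = 9.
By repeated squaring, 7^9 ≡ 10 (mod 73).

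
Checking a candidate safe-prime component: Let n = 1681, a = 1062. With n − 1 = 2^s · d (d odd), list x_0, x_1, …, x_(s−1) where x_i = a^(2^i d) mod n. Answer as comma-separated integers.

83, 165, 329, 657

n − 1 = 1680 = 2^4 · 105, so s = 4 and d = 105.
x_0 = 1062^105 mod 1681 = 83.
x_1 = 83^2 mod 1681 = 165.
x_2 = 165^2 mod 1681 = 329.
x_3 = 329^2 mod 1681 = 657.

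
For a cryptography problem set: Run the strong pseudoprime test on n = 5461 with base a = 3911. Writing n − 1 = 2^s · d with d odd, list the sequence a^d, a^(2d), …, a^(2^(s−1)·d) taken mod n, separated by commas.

3957, 1162

n − 1 = 5460 = 2^2 · 1365, so s = 2 and d = 1365.
x_0 = 3911^1365 mod 5461 = 3957.
x_1 = 3957^2 mod 5461 = 1162.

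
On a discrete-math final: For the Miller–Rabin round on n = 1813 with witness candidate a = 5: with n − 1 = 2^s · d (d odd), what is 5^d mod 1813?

n − 1 = 1812 = 2^2 · 453, so s = 2 and d = 453.
5^453 mod 1813 = 356.

356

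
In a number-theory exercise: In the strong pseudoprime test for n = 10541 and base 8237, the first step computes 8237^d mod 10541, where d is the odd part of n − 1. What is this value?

n − 1 = 10540 = 2^2 · 2635, so s = 2 and d = 2635.
8237^2635 mod 10541 = 5069.

5069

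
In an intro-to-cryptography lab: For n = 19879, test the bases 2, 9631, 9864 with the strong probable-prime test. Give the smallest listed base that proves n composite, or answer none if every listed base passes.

n − 1 = 19878 = 2^1 · 9939, so s = 1 and d = 9939.
Base 2: x_0 = 2^9939 mod 19879 = 5010. x_0 ∉ {1, 19878} and s = 1, so 2 is a Miller–Rabin witness and 19879 is composite.
Base 9631: x_0 = 9631^9939 mod 19879 = 6244. x_0 ∉ {1, 19878} and s = 1, so 9631 is a Miller–Rabin witness and 19879 is composite.
Base 9864: x_0 = 9864^9939 mod 19879 = 10805. x_0 ∉ {1, 19878} and s = 1, so 9864 is a Miller–Rabin witness and 19879 is composite.
The smallest witness among the given bases is 2.

2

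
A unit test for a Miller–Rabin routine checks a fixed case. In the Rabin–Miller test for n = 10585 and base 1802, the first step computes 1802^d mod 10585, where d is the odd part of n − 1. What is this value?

n − 1 = 10584 = 2^3 · 1323, so s = 3 and d = 1323.
Repeated squaring mod 10585: 1802^1 ≡ 1802, 1802^2 ≡ 8194, 1802^4 ≡ 981, 1802^8 ≡ 9711, 1802^16 ≡ 1756, 1802^32 ≡ 3301, 1802^64 ≡ 4636, 1802^128 ≡ 4946, 1802^256 ≡ 981, 1802^512 ≡ 9711, 1802^1024 ≡ 1756.
1323 = 1024 + 256 + 32 + 8 + 2 + 1, so 1802^1323 ≡ 1756·981·3301·9711·8194·1802 ≡ 8003 (mod 10585).

8003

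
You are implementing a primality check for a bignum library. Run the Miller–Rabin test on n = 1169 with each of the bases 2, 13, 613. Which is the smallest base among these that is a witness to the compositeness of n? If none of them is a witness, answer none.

2

n − 1 = 1168 = 2^4 · 73, so s = 4 and d = 73.
Base 2: x_0 = 2^73 mod 1169 = 205. x_0 is neither 1 nor 1168, so continue squaring. x_1 = 205^2 mod 1169 = 1110. x_2 = 1110^2 mod 1169 = 1143. x_3 = 1143^2 mod 1169 = 676. Reached i = s−1 = 3 without hitting −1: 2 is a Miller–Rabin witness and 1169 is composite.
Base 13: x_0 = 13^73 mod 1169 = 454. x_0 is neither 1 nor 1168, so continue squaring. x_1 = 454^2 mod 1169 = 372. x_2 = 372^2 mod 1169 = 442. x_3 = 442^2 mod 1169 = 141. Reached i = s−1 = 3 without hitting −1: 13 is a Miller–Rabin witness and 1169 is composite.
Base 613: x_0 = 613^73 mod 1169 = 718. x_0 is neither 1 nor 1168, so continue squaring. x_1 = 718^2 mod 1169 = 1164. x_2 = 1164^2 mod 1169 = 25. x_3 = 25^2 mod 1169 = 625. Reached i = s−1 = 3 without hitting −1: 613 is a Miller–Rabin witness and 1169 is composite.
The smallest witness among the given bases is 2.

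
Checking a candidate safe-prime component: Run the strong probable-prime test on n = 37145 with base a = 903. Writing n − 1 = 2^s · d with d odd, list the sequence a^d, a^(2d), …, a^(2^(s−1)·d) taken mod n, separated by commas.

n − 1 = 37144 = 2^3 · 4643, so s = 3 and d = 4643.
x_0 = 903^4643 mod 37145 = 5227.
x_1 = 5227^2 mod 37145 = 19954.
x_2 = 19954^2 mod 37145 = 4861.

5227, 19954, 4861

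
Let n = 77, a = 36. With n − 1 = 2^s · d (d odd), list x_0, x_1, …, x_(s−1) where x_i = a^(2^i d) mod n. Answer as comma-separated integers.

15, 71

n − 1 = 76 = 2^2 · 19, so s = 2 and d = 19.
x_0 = 36^19 mod 77 = 15.
x_1 = 15^2 mod 77 = 71.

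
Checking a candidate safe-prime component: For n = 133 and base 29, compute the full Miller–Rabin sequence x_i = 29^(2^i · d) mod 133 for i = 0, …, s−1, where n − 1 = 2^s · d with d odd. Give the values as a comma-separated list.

n − 1 = 132 = 2^2 · 33, so s = 2 and d = 33.
x_0 = 29^33 mod 133 = 8.
x_1 = 8^2 mod 133 = 64.

8, 64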